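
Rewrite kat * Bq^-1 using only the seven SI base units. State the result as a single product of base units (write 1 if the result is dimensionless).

mol

kat = mol/s = s⁻¹·mol (catalytic activity).
Bq = 1/s = s⁻¹ (activity is decays per second).
So Bq⁻¹ = s.
Combining: kat·Bq⁻¹ = (s⁻¹·mol) · s = mol.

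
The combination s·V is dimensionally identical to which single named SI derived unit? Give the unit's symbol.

Wb

V = W/A (potential = power per current),
    = kg·m²·s⁻³·A⁻¹.
Combining: s·V = s · (kg·m²·s⁻³·A⁻¹) = kg·m²·s⁻²·A⁻¹.
kg·m²·s⁻²·A⁻¹ is the base-SI form of the weber.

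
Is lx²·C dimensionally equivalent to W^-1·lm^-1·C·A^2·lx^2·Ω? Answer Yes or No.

No

Left side:
  lx = m⁻²·cd.
  So lx² = m⁻⁴·cd².
  C = s·A.
  Combining: lx²·C = (m⁻⁴·cd²) · (s·A) = m⁻⁴·s·A·cd².
Right side:
  W = J/s (power = energy per time),
      = kg·m²·s⁻³.
  So W⁻¹ = kg⁻¹·m⁻²·s³.
  lm = cd·sr = cd (luminous flux; sr is dimensionless).
  So lm⁻¹ = cd⁻¹.
  C = A·s = s·A (charge = current × time).
  lx = lm/m² (illuminance = luminous flux per area),
      = m⁻²·cd.
  So lx² = m⁻⁴·cd².
  Ω = V/A (resistance = voltage per current),
      = kg·m²·s⁻³·A⁻².
  Combining: W⁻¹·lm⁻¹·C·A²·lx²·Ω = (kg⁻¹·m⁻²·s³) · cd⁻¹ · (s·A) · A² · (m⁻⁴·cd²) · (kg·m²·s⁻³·A⁻²) = m⁻⁴·s·A·cd.
Left is m⁻⁴·s·A·cd²; right is m⁻⁴·s·A·cd — different.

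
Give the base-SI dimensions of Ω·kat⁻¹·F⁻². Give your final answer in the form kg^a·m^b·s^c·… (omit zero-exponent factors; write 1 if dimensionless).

Ω = kg·m²·s⁻³·A⁻².
kat = s⁻¹·mol.
So kat⁻¹ = s·mol⁻¹.
F = kg⁻¹·m⁻²·s⁴·A².
So F⁻² = kg²·m⁴·s⁻⁸·A⁻⁴.
Combining: Ω·kat⁻¹·F⁻² = (kg·m²·s⁻³·A⁻²) · (s·mol⁻¹) · (kg²·m⁴·s⁻⁸·A⁻⁴) = kg³·m⁶·s⁻¹⁰·A⁻⁶·mol⁻¹.

kg³·m⁶·s⁻¹⁰·A⁻⁶·mol⁻¹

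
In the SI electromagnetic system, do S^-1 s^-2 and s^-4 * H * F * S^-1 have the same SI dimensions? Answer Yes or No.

Yes

Left side:
  S = 1/Ω (conductance is reciprocal resistance),
      = kg⁻¹·m⁻²·s³·A².
  So S⁻¹ = kg·m²·s⁻³·A⁻².
  Combining: S⁻¹·s⁻² = (kg·m²·s⁻³·A⁻²) · s⁻² = kg·m²·s⁻⁵·A⁻².
Right side:
  H = kg·m²·s⁻²·A⁻².
  F = kg⁻¹·m⁻²·s⁴·A².
  S = kg⁻¹·m⁻²·s³·A².
  So S⁻¹ = kg·m²·s⁻³·A⁻².
  Combining: s⁻⁴·H·F·S⁻¹ = s⁻⁴ · (kg·m²·s⁻²·A⁻²) · (kg⁻¹·m⁻²·s⁴·A²) · (kg·m²·s⁻³·A⁻²) = kg·m²·s⁻⁵·A⁻².
Both reduce to kg·m²·s⁻⁵·A⁻².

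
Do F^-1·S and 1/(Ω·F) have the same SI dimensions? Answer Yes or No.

Yes

Left side:
  F = kg⁻¹·m⁻²·s⁴·A².
  So F⁻¹ = kg·m²·s⁻⁴·A⁻².
  S = kg⁻¹·m⁻²·s³·A².
  Combining: F⁻¹·S = (kg·m²·s⁻⁴·A⁻²) · (kg⁻¹·m⁻²·s³·A²) = s⁻¹.
Right side:
  Ω = V/A (resistance = voltage per current),
      = kg·m²·s⁻³·A⁻².
  So Ω⁻¹ = kg⁻¹·m⁻²·s³·A².
  F = C/V (capacitance = charge per voltage),
      = A·s/(kg·m²·s⁻³·A⁻¹) (substituting C and V),
      = kg⁻¹·m⁻²·s⁴·A².
  So F⁻¹ = kg·m²·s⁻⁴·A⁻².
  Combining: Ω⁻¹·F⁻¹ = (kg⁻¹·m⁻²·s³·A²) · (kg·m²·s⁻⁴·A⁻²) = s⁻¹.
Both reduce to s⁻¹.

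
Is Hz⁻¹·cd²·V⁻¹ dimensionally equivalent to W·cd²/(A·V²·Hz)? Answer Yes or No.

Yes

Left side:
  Hz = s⁻¹.
  So Hz⁻¹ = s.
  V = kg·m²·s⁻³·A⁻¹.
  So V⁻¹ = kg⁻¹·m⁻²·s³·A.
  Combining: Hz⁻¹·cd²·V⁻¹ = s · cd² · (kg⁻¹·m⁻²·s³·A) = kg⁻¹·m⁻²·s⁴·A·cd².
Right side:
  W = kg·m²·s⁻³.
  V = kg·m²·s⁻³·A⁻¹.
  So V⁻² = kg⁻²·m⁻⁴·s⁶·A².
  Hz = s⁻¹.
  So Hz⁻¹ = s.
  Combining: W·A⁻¹·V⁻²·cd²·Hz⁻¹ = (kg·m²·s⁻³) · A⁻¹ · (kg⁻²·m⁻⁴·s⁶·A²) · cd² · s = kg⁻¹·m⁻²·s⁴·A·cd².
Both reduce to kg⁻¹·m⁻²·s⁴·A·cd².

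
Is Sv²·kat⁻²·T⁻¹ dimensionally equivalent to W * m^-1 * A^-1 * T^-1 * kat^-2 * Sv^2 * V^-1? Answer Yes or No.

No

Left side:
  Sv = J/kg (equivalent dose = energy per mass),
      = m²·s⁻².
  So Sv² = m⁴·s⁻⁴.
  kat = mol/s = s⁻¹·mol (catalytic activity).
  So kat⁻² = s²·mol⁻².
  T = Wb/m² (flux density = flux per area),
      = kg·s⁻²·A⁻¹.
  So T⁻¹ = kg⁻¹·s²·A.
  Combining: Sv²·kat⁻²·T⁻¹ = (m⁴·s⁻⁴) · (s²·mol⁻²) · (kg⁻¹·s²·A) = kg⁻¹·m⁴·A·mol⁻².
Right side:
  W = J/s (power = energy per time),
      = kg·m²·s⁻³.
  T = Wb/m² (flux density = flux per area),
      = kg·s⁻²·A⁻¹.
  So T⁻¹ = kg⁻¹·s²·A.
  kat = mol/s = s⁻¹·mol (catalytic activity).
  So kat⁻² = s²·mol⁻².
  Sv = J/kg (equivalent dose = energy per mass),
      = m²·s⁻².
  So Sv² = m⁴·s⁻⁴.
  V = W/A (potential = power per current),
      = kg·m²·s⁻³·A⁻¹.
  So V⁻¹ = kg⁻¹·m⁻²·s³·A.
  Combining: W·m⁻¹·A⁻¹·T⁻¹·kat⁻²·Sv²·V⁻¹ = (kg·m²·s⁻³) · m⁻¹ · A⁻¹ · (kg⁻¹·s²·A) · (s²·mol⁻²) · (m⁴·s⁻⁴) · (kg⁻¹·m⁻²·s³·A) = kg⁻¹·m³·A·mol⁻².
Left is kg⁻¹·m⁴·A·mol⁻²; right is kg⁻¹·m³·A·mol⁻² — different.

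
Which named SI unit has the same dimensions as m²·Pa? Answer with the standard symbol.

Pa = kg·m⁻¹·s⁻².
Combining: m²·Pa = m² · (kg·m⁻¹·s⁻²) = kg·m·s⁻².
kg·m·s⁻² is the base-SI form of the newton.

N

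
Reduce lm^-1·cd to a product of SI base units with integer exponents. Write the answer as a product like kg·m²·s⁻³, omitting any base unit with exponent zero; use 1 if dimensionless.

lm = cd.
So lm⁻¹ = cd⁻¹.
Combining: lm⁻¹·cd = cd⁻¹ · cd = 1.

1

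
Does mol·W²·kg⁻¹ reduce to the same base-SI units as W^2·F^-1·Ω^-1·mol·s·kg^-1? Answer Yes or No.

Left side:
  W = J/s (power = energy per time),
      = kg·m²·s⁻³.
  So W² = kg²·m⁴·s⁻⁶.
  Combining: mol·W²·kg⁻¹ = mol · (kg²·m⁴·s⁻⁶) · kg⁻¹ = kg·m⁴·s⁻⁶·mol.
Right side:
  W = J/s (power = energy per time),
      = kg·m²·s⁻³.
  So W² = kg²·m⁴·s⁻⁶.
  F = C/V (capacitance = charge per voltage),
      = A·s/(kg·m²·s⁻³·A⁻¹) (substituting C and V),
      = kg⁻¹·m⁻²·s⁴·A².
  So F⁻¹ = kg·m²·s⁻⁴·A⁻².
  Ω = V/A (resistance = voltage per current),
      = kg·m²·s⁻³·A⁻².
  So Ω⁻¹ = kg⁻¹·m⁻²·s³·A².
  Combining: W²·F⁻¹·Ω⁻¹·mol·s·kg⁻¹ = (kg²·m⁴·s⁻⁶) · (kg·m²·s⁻⁴·A⁻²) · (kg⁻¹·m⁻²·s³·A²) · mol · s · kg⁻¹ = kg·m⁴·s⁻⁶·mol.
Both reduce to kg·m⁴·s⁻⁶·mol.

Yes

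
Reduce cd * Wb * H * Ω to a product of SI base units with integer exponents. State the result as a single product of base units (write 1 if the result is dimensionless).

kg³·m⁶·s⁻⁷·A⁻⁵·cd

Wb = kg·m²·s⁻²·A⁻¹.
H = kg·m²·s⁻²·A⁻².
Ω = kg·m²·s⁻³·A⁻².
Combining: cd·Wb·H·Ω = cd · (kg·m²·s⁻²·A⁻¹) · (kg·m²·s⁻²·A⁻²) · (kg·m²·s⁻³·A⁻²) = kg³·m⁶·s⁻⁷·A⁻⁵·cd.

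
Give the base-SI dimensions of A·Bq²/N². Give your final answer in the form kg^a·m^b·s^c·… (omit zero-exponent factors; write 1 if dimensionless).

N = kg·m/s² = kg·m·s⁻² (force = mass × acceleration).
So N⁻² = kg⁻²·m⁻²·s⁴.
Bq = 1/s = s⁻¹ (activity is decays per second).
So Bq² = s⁻².
Combining: A·N⁻²·Bq² = A · (kg⁻²·m⁻²·s⁴) · s⁻² = kg⁻²·m⁻²·s²·A.

kg⁻²·m⁻²·s²·A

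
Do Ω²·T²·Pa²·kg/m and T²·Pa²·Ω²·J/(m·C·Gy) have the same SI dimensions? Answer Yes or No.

No

Left side:
  Ω = V/A (resistance = voltage per current),
      = kg·m²·s⁻³·A⁻².
  So Ω² = kg²·m⁴·s⁻⁶·A⁻⁴.
  T = Wb/m² (flux density = flux per area),
      = kg·s⁻²·A⁻¹.
  So T² = kg²·s⁻⁴·A⁻².
  Pa = N/m² (pressure = force per area),
      = kg·m⁻¹·s⁻².
  So Pa² = kg²·m⁻²·s⁻⁴.
  Combining: m⁻¹·Ω²·T²·Pa²·kg = m⁻¹ · (kg²·m⁴·s⁻⁶·A⁻⁴) · (kg²·s⁻⁴·A⁻²) · (kg²·m⁻²·s⁻⁴) · kg = kg⁷·m·s⁻¹⁴·A⁻⁶.
Right side:
  C = A·s = s·A (charge = current × time).
  So C⁻¹ = s⁻¹·A⁻¹.
  T = Wb/m² (flux density = flux per area),
      = kg·s⁻²·A⁻¹.
  So T² = kg²·s⁻⁴·A⁻².
  Pa = N/m² (pressure = force per area),
      = kg·m⁻¹·s⁻².
  So Pa² = kg²·m⁻²·s⁻⁴.
  Ω = V/A (resistance = voltage per current),
      = kg·m²·s⁻³·A⁻².
  So Ω² = kg²·m⁴·s⁻⁶·A⁻⁴.
  Gy = J/kg (absorbed dose = energy per mass),
      = m²·s⁻².
  So Gy⁻¹ = m⁻²·s².
  J = N·m (work = force × distance),
      = kg·m²·s⁻².
  Combining: m⁻¹·C⁻¹·T²·Pa²·Ω²·Gy⁻¹·J = m⁻¹ · (s⁻¹·A⁻¹) · (kg²·s⁻⁴·A⁻²) · (kg²·m⁻²·s⁻⁴) · (kg²·m⁴·s⁻⁶·A⁻⁴) · (m⁻²·s²) · (kg·m²·s⁻²) = kg⁷·m·s⁻¹⁵·A⁻⁷.
Left is kg⁷·m·s⁻¹⁴·A⁻⁶; right is kg⁷·m·s⁻¹⁵·A⁻⁷ — different.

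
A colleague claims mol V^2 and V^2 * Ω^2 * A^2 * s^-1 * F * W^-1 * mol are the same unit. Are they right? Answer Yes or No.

Yes

Left side:
  V = W/A (potential = power per current),
      = kg·m²·s⁻³·A⁻¹.
  So V² = kg²·m⁴·s⁻⁶·A⁻².
  Combining: mol·V² = mol · (kg²·m⁴·s⁻⁶·A⁻²) = kg²·m⁴·s⁻⁶·A⁻²·mol.
Right side:
  V = kg·m²·s⁻³·A⁻¹.
  So V² = kg²·m⁴·s⁻⁶·A⁻².
  Ω = kg·m²·s⁻³·A⁻².
  So Ω² = kg²·m⁴·s⁻⁶·A⁻⁴.
  F = kg⁻¹·m⁻²·s⁴·A².
  W = kg·m²·s⁻³.
  So W⁻¹ = kg⁻¹·m⁻²·s³.
  Combining: V²·Ω²·A²·s⁻¹·F·W⁻¹·mol = (kg²·m⁴·s⁻⁶·A⁻²) · (kg²·m⁴·s⁻⁶·A⁻⁴) · A² · s⁻¹ · (kg⁻¹·m⁻²·s⁴·A²) · (kg⁻¹·m⁻²·s³) · mol = kg²·m⁴·s⁻⁶·A⁻²·mol.
Both reduce to kg²·m⁴·s⁻⁶·A⁻²·mol.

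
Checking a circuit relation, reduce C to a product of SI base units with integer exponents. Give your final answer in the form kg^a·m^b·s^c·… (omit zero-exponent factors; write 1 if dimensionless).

C = A·s = s·A (charge = current × time).

s·A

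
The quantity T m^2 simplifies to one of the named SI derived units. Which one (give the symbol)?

T = Wb/m² (flux density = flux per area),
    = kg·s⁻²·A⁻¹.
Combining: T·m² = (kg·s⁻²·A⁻¹) · m² = kg·m²·s⁻²·A⁻¹.
kg·m²·s⁻²·A⁻¹ is the base-SI form of the weber.

Wb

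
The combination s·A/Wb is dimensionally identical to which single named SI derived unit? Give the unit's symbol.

Wb = V·s (flux: a volt is a weber per second),
    = kg·m²·s⁻²·A⁻¹.
So Wb⁻¹ = kg⁻¹·m⁻²·s²·A.
Combining: s·A·Wb⁻¹ = s · A · (kg⁻¹·m⁻²·s²·A) = kg⁻¹·m⁻²·s³·A².
kg⁻¹·m⁻²·s³·A² is the base-SI form of the siemens.

S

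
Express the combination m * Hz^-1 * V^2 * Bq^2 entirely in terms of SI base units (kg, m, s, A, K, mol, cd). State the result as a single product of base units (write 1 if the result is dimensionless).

Hz = 1/s = s⁻¹ (frequency is cycles per second).
So Hz⁻¹ = s.
V = W/A (potential = power per current),
    = kg·m²·s⁻³·A⁻¹.
So V² = kg²·m⁴·s⁻⁶·A⁻².
Bq = 1/s = s⁻¹ (activity is decays per second).
So Bq² = s⁻².
Combining: m·Hz⁻¹·V²·Bq² = m · s · (kg²·m⁴·s⁻⁶·A⁻²) · s⁻² = kg²·m⁵·s⁻⁷·A⁻².

kg²·m⁵·s⁻⁷·A⁻²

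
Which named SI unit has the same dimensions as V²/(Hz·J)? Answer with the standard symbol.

Ω

Hz = 1/s = s⁻¹ (frequency is cycles per second).
So Hz⁻¹ = s.
J = N·m (work = force × distance),
    = kg·m²·s⁻².
So J⁻¹ = kg⁻¹·m⁻²·s².
V = W/A (potential = power per current),
    = kg·m²·s⁻³·A⁻¹.
So V² = kg²·m⁴·s⁻⁶·A⁻².
Combining: Hz⁻¹·J⁻¹·V² = s · (kg⁻¹·m⁻²·s²) · (kg²·m⁴·s⁻⁶·A⁻²) = kg·m²·s⁻³·A⁻².
kg·m²·s⁻³·A⁻² is the base-SI form of the ohm.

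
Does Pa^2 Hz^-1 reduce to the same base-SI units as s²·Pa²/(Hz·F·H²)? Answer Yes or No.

No

Left side:
  Pa = kg·m⁻¹·s⁻².
  So Pa² = kg²·m⁻²·s⁻⁴.
  Hz = s⁻¹.
  So Hz⁻¹ = s.
  Combining: Pa²·Hz⁻¹ = (kg²·m⁻²·s⁻⁴) · s = kg²·m⁻²·s⁻³.
Right side:
  Hz = 1/s = s⁻¹ (frequency is cycles per second).
  So Hz⁻¹ = s.
  F = C/V (capacitance = charge per voltage),
      = A·s/(kg·m²·s⁻³·A⁻¹) (substituting C and V),
      = kg⁻¹·m⁻²·s⁴·A².
  So F⁻¹ = kg·m²·s⁻⁴·A⁻².
  Pa = N/m² (pressure = force per area),
      = kg·m⁻¹·s⁻².
  So Pa² = kg²·m⁻²·s⁻⁴.
  H = Wb/A (inductance = flux per current),
      = kg·m²·s⁻²·A⁻².
  So H⁻² = kg⁻²·m⁻⁴·s⁴·A⁴.
  Combining: s²·Hz⁻¹·F⁻¹·Pa²·H⁻² = s² · s · (kg·m²·s⁻⁴·A⁻²) · (kg²·m⁻²·s⁻⁴) · (kg⁻²·m⁻⁴·s⁴·A⁴) = kg·m⁻⁴·s⁻¹·A².
Left is kg²·m⁻²·s⁻³; right is kg·m⁻⁴·s⁻¹·A² — different.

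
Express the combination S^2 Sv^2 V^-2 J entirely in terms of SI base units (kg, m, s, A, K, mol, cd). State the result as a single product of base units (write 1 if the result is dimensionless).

S = 1/Ω (conductance is reciprocal resistance),
    = kg⁻¹·m⁻²·s³·A².
So S² = kg⁻²·m⁻⁴·s⁶·A⁴.
Sv = J/kg (equivalent dose = energy per mass),
    = m²·s⁻².
So Sv² = m⁴·s⁻⁴.
V = W/A (potential = power per current),
    = kg·m²·s⁻³·A⁻¹.
So V⁻² = kg⁻²·m⁻⁴·s⁶·A².
J = N·m (work = force × distance),
    = kg·m²·s⁻².
Combining: S²·Sv²·V⁻²·J = (kg⁻²·m⁻⁴·s⁶·A⁴) · (m⁴·s⁻⁴) · (kg⁻²·m⁻⁴·s⁶·A²) · (kg·m²·s⁻²) = kg⁻³·m⁻²·s⁶·A⁶.

kg⁻³·m⁻²·s⁶·A⁶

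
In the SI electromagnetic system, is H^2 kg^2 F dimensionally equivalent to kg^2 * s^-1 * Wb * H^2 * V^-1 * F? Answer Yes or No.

Left side:
  H = kg·m²·s⁻²·A⁻².
  So H² = kg²·m⁴·s⁻⁴·A⁻⁴.
  F = kg⁻¹·m⁻²·s⁴·A².
  Combining: H²·kg²·F = (kg²·m⁴·s⁻⁴·A⁻⁴) · kg² · (kg⁻¹·m⁻²·s⁴·A²) = kg³·m²·A⁻².
Right side:
  Wb = kg·m²·s⁻²·A⁻¹.
  H = kg·m²·s⁻²·A⁻².
  So H² = kg²·m⁴·s⁻⁴·A⁻⁴.
  V = kg·m²·s⁻³·A⁻¹.
  So V⁻¹ = kg⁻¹·m⁻²·s³·A.
  F = kg⁻¹·m⁻²·s⁴·A².
  Combining: kg²·s⁻¹·Wb·H²·V⁻¹·F = kg² · s⁻¹ · (kg·m²·s⁻²·A⁻¹) · (kg²·m⁴·s⁻⁴·A⁻⁴) · (kg⁻¹·m⁻²·s³·A) · (kg⁻¹·m⁻²·s⁴·A²) = kg³·m²·A⁻².
Both reduce to kg³·m²·A⁻².

Yes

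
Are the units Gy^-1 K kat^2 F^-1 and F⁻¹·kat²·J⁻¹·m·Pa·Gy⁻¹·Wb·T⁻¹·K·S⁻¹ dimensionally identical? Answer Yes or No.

No

Left side:
  Gy = J/kg (absorbed dose = energy per mass),
      = m²·s⁻².
  So Gy⁻¹ = m⁻²·s².
  kat = mol/s = s⁻¹·mol (catalytic activity).
  So kat² = s⁻²·mol².
  F = C/V (capacitance = charge per voltage),
      = A·s/(kg·m²·s⁻³·A⁻¹) (substituting C and V),
      = kg⁻¹·m⁻²·s⁴·A².
  So F⁻¹ = kg·m²·s⁻⁴·A⁻².
  Combining: Gy⁻¹·K·kat²·F⁻¹ = (m⁻²·s²) · K · (s⁻²·mol²) · (kg·m²·s⁻⁴·A⁻²) = kg·s⁻⁴·A⁻²·K·mol².
Right side:
  F = C/V (capacitance = charge per voltage),
      = A·s/(kg·m²·s⁻³·A⁻¹) (substituting C and V),
      = kg⁻¹·m⁻²·s⁴·A².
  So F⁻¹ = kg·m²·s⁻⁴·A⁻².
  kat = mol/s = s⁻¹·mol (catalytic activity).
  So kat² = s⁻²·mol².
  J = N·m (work = force × distance),
      = kg·m²·s⁻².
  So J⁻¹ = kg⁻¹·m⁻²·s².
  Pa = N/m² (pressure = force per area),
      = kg·m⁻¹·s⁻².
  Gy = J/kg (absorbed dose = energy per mass),
      = m²·s⁻².
  So Gy⁻¹ = m⁻²·s².
  Wb = V·s (flux: a volt is a weber per second),
      = kg·m²·s⁻²·A⁻¹.
  T = Wb/m² (flux density = flux per area),
      = kg·s⁻²·A⁻¹.
  So T⁻¹ = kg⁻¹·s²·A.
  S = 1/Ω (conductance is reciprocal resistance),
      = kg⁻¹·m⁻²·s³·A².
  So S⁻¹ = kg·m²·s⁻³·A⁻².
  Combining: F⁻¹·kat²·J⁻¹·m·Pa·Gy⁻¹·Wb·T⁻¹·K·S⁻¹ = (kg·m²·s⁻⁴·A⁻²) · (s⁻²·mol²) · (kg⁻¹·m⁻²·s²) · m · (kg·m⁻¹·s⁻²) · (m⁻²·s²) · (kg·m²·s⁻²·A⁻¹) · (kg⁻¹·s²·A) · K · (kg·m²·s⁻³·A⁻²) = kg²·m²·s⁻⁷·A⁻⁴·K·mol².
Left is kg·s⁻⁴·A⁻²·K·mol²; right is kg²·m²·s⁻⁷·A⁻⁴·K·mol² — different.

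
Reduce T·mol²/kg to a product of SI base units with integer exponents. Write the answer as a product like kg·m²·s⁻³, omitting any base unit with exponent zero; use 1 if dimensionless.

T = Wb/m² (flux density = flux per area),
    = kg·s⁻²·A⁻¹.
Combining: T·mol²·kg⁻¹ = (kg·s⁻²·A⁻¹) · mol² · kg⁻¹ = s⁻²·A⁻¹·mol².

s⁻²·A⁻¹·mol²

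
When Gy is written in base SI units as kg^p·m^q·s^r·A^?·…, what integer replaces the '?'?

0

Gy = J/kg (absorbed dose = energy per mass),
    = m²·s⁻².
The exponent of A is 0.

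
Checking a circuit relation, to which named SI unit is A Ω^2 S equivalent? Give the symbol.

Ω = V/A (resistance = voltage per current),
    = kg·m²·s⁻³·A⁻².
So Ω² = kg²·m⁴·s⁻⁶·A⁻⁴.
S = 1/Ω (conductance is reciprocal resistance),
    = kg⁻¹·m⁻²·s³·A².
Combining: A·Ω²·S = A · (kg²·m⁴·s⁻⁶·A⁻⁴) · (kg⁻¹·m⁻²·s³·A²) = kg·m²·s⁻³·A⁻¹.
kg·m²·s⁻³·A⁻¹ is the base-SI form of the volt.

V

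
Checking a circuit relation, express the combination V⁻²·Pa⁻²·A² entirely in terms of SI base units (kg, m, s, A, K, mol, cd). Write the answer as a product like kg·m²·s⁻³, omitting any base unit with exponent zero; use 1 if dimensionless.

kg⁻⁴·m⁻²·s¹⁰·A⁴

V = kg·m²·s⁻³·A⁻¹.
So V⁻² = kg⁻²·m⁻⁴·s⁶·A².
Pa = kg·m⁻¹·s⁻².
So Pa⁻² = kg⁻²·m²·s⁴.
Combining: V⁻²·Pa⁻²·A² = (kg⁻²·m⁻⁴·s⁶·A²) · (kg⁻²·m²·s⁴) · A² = kg⁻⁴·m⁻²·s¹⁰·A⁴.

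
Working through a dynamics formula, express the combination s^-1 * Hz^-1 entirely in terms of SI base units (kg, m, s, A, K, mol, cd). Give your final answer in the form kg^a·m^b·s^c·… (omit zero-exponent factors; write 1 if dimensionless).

1

Hz = s⁻¹.
So Hz⁻¹ = s.
Combining: s⁻¹·Hz⁻¹ = s⁻¹ · s = 1.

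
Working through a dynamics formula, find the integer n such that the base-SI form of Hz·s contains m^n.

0

Hz = 1/s = s⁻¹ (frequency is cycles per second).
Combining: Hz·s = s⁻¹ · s = 1.
The exponent of m is 0.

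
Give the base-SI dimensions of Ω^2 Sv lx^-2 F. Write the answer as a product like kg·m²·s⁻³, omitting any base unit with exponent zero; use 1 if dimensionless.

kg·m⁸·s⁻⁴·A⁻²·cd⁻²

Ω = V/A (resistance = voltage per current),
    = kg·m²·s⁻³·A⁻².
So Ω² = kg²·m⁴·s⁻⁶·A⁻⁴.
Sv = J/kg (equivalent dose = energy per mass),
    = m²·s⁻².
lx = lm/m² (illuminance = luminous flux per area),
    = m⁻²·cd.
So lx⁻² = m⁴·cd⁻².
F = C/V (capacitance = charge per voltage),
    = A·s/(kg·m²·s⁻³·A⁻¹) (substituting C and V),
    = kg⁻¹·m⁻²·s⁴·A².
Combining: Ω²·Sv·lx⁻²·F = (kg²·m⁴·s⁻⁶·A⁻⁴) · (m²·s⁻²) · (m⁴·cd⁻²) · (kg⁻¹·m⁻²·s⁴·A²) = kg·m⁸·s⁻⁴·A⁻²·cd⁻².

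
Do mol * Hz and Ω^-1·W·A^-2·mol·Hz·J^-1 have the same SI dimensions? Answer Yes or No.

No

Left side:
  Hz = 1/s = s⁻¹ (frequency is cycles per second).
  Combining: mol·Hz = mol · s⁻¹ = s⁻¹·mol.
Right side:
  Ω = kg·m²·s⁻³·A⁻².
  So Ω⁻¹ = kg⁻¹·m⁻²·s³·A².
  W = kg·m²·s⁻³.
  Hz = s⁻¹.
  J = kg·m²·s⁻².
  So J⁻¹ = kg⁻¹·m⁻²·s².
  Combining: Ω⁻¹·W·A⁻²·mol·Hz·J⁻¹ = (kg⁻¹·m⁻²·s³·A²) · (kg·m²·s⁻³) · A⁻² · mol · s⁻¹ · (kg⁻¹·m⁻²·s²) = kg⁻¹·m⁻²·s·mol.
Left is s⁻¹·mol; right is kg⁻¹·m⁻²·s·mol — different.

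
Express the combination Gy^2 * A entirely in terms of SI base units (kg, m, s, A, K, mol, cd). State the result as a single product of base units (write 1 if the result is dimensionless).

Gy = m²·s⁻².
So Gy² = m⁴·s⁻⁴.
Combining: Gy²·A = (m⁴·s⁻⁴) · A = m⁴·s⁻⁴·A.

m⁴·s⁻⁴·A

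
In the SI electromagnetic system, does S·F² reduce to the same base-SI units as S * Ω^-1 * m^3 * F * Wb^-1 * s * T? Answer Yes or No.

Left side:
  S = 1/Ω (conductance is reciprocal resistance),
      = kg⁻¹·m⁻²·s³·A².
  F = C/V (capacitance = charge per voltage),
      = A·s/(kg·m²·s⁻³·A⁻¹) (substituting C and V),
      = kg⁻¹·m⁻²·s⁴·A².
  So F² = kg⁻²·m⁻⁴·s⁸·A⁴.
  Combining: S·F² = (kg⁻¹·m⁻²·s³·A²) · (kg⁻²·m⁻⁴·s⁸·A⁴) = kg⁻³·m⁻⁶·s¹¹·A⁶.
Right side:
  S = 1/Ω (conductance is reciprocal resistance),
      = kg⁻¹·m⁻²·s³·A².
  Ω = V/A (resistance = voltage per current),
      = kg·m²·s⁻³·A⁻².
  So Ω⁻¹ = kg⁻¹·m⁻²·s³·A².
  F = C/V (capacitance = charge per voltage),
      = A·s/(kg·m²·s⁻³·A⁻¹) (substituting C and V),
      = kg⁻¹·m⁻²·s⁴·A².
  Wb = V·s (flux: a volt is a weber per second),
      = kg·m²·s⁻²·A⁻¹.
  So Wb⁻¹ = kg⁻¹·m⁻²·s²·A.
  T = Wb/m² (flux density = flux per area),
      = kg·s⁻²·A⁻¹.
  Combining: S·Ω⁻¹·m³·F·Wb⁻¹·s·T = (kg⁻¹·m⁻²·s³·A²) · (kg⁻¹·m⁻²·s³·A²) · m³ · (kg⁻¹·m⁻²·s⁴·A²) · (kg⁻¹·m⁻²·s²·A) · s · (kg·s⁻²·A⁻¹) = kg⁻³·m⁻⁵·s¹¹·A⁶.
Left is kg⁻³·m⁻⁶·s¹¹·A⁶; right is kg⁻³·m⁻⁵·s¹¹·A⁶ — different.

No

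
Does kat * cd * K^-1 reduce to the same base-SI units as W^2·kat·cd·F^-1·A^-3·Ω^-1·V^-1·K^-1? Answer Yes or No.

Left side:
  kat = s⁻¹·mol.
  Combining: kat·cd·K⁻¹ = (s⁻¹·mol) · cd · K⁻¹ = s⁻¹·K⁻¹·mol·cd.
Right side:
  W = kg·m²·s⁻³.
  So W² = kg²·m⁴·s⁻⁶.
  kat = s⁻¹·mol.
  F = kg⁻¹·m⁻²·s⁴·A².
  So F⁻¹ = kg·m²·s⁻⁴·A⁻².
  Ω = kg·m²·s⁻³·A⁻².
  So Ω⁻¹ = kg⁻¹·m⁻²·s³·A².
  V = kg·m²·s⁻³·A⁻¹.
  So V⁻¹ = kg⁻¹·m⁻²·s³·A.
  Combining: W²·kat·cd·F⁻¹·A⁻³·Ω⁻¹·V⁻¹·K⁻¹ = (kg²·m⁴·s⁻⁶) · (s⁻¹·mol) · cd · (kg·m²·s⁻⁴·A⁻²) · A⁻³ · (kg⁻¹·m⁻²·s³·A²) · (kg⁻¹·m⁻²·s³·A) · K⁻¹ = kg·m²·s⁻⁵·A⁻²·K⁻¹·mol·cd.
Left is s⁻¹·K⁻¹·mol·cd; right is kg·m²·s⁻⁵·A⁻²·K⁻¹·mol·cd — different.

No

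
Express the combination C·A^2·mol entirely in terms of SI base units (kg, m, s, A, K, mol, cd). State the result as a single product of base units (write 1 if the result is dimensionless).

s·A³·mol

C = A·s = s·A (charge = current × time).
Combining: C·A²·mol = (s·A) · A² · mol = s·A³·mol.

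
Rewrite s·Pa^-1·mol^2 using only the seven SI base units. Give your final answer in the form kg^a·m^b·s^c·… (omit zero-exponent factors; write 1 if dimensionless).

Pa = N/m² (pressure = force per area),
    = kg·m⁻¹·s⁻².
So Pa⁻¹ = kg⁻¹·m·s².
Combining: s·Pa⁻¹·mol² = s · (kg⁻¹·m·s²) · mol² = kg⁻¹·m·s³·mol².

kg⁻¹·m·s³·mol²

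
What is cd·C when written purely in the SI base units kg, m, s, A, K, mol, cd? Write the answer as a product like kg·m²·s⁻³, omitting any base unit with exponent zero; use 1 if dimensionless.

s·A·cd

C = A·s = s·A (charge = current × time).
Combining: cd·C = cd · (s·A) = s·A·cd.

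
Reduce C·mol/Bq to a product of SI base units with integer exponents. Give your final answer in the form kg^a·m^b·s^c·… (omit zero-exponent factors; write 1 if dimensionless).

s²·A·mol

C = A·s = s·A (charge = current × time).
Bq = 1/s = s⁻¹ (activity is decays per second).
So Bq⁻¹ = s.
Combining: C·Bq⁻¹·mol = (s·A) · s · mol = s²·A·mol.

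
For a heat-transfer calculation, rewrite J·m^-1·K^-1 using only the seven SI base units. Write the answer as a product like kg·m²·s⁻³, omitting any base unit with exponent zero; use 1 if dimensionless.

kg·m·s⁻²·K⁻¹

J = N·m (work = force × distance),
    = kg·m²·s⁻².
Combining: J·m⁻¹·K⁻¹ = (kg·m²·s⁻²) · m⁻¹ · K⁻¹ = kg·m·s⁻²·K⁻¹.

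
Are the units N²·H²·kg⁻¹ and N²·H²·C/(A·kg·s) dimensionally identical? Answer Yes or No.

Yes

Left side:
  N = kg·m·s⁻².
  So N² = kg²·m²·s⁻⁴.
  H = kg·m²·s⁻²·A⁻².
  So H² = kg²·m⁴·s⁻⁴·A⁻⁴.
  Combining: N²·H²·kg⁻¹ = (kg²·m²·s⁻⁴) · (kg²·m⁴·s⁻⁴·A⁻⁴) · kg⁻¹ = kg³·m⁶·s⁻⁸·A⁻⁴.
Right side:
  N = kg·m/s² = kg·m·s⁻² (force = mass × acceleration).
  So N² = kg²·m²·s⁻⁴.
  H = Wb/A (inductance = flux per current),
      = kg·m²·s⁻²·A⁻².
  So H² = kg²·m⁴·s⁻⁴·A⁻⁴.
  C = A·s = s·A (charge = current × time).
  Combining: N²·A⁻¹·kg⁻¹·s⁻¹·H²·C = (kg²·m²·s⁻⁴) · A⁻¹ · kg⁻¹ · s⁻¹ · (kg²·m⁴·s⁻⁴·A⁻⁴) · (s·A) = kg³·m⁶·s⁻⁸·A⁻⁴.
Both reduce to kg³·m⁶·s⁻⁸·A⁻⁴.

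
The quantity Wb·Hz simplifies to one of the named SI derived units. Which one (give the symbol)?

V

Wb = V·s (flux: a volt is a weber per second),
    = kg·m²·s⁻²·A⁻¹.
Hz = 1/s = s⁻¹ (frequency is cycles per second).
Combining: Wb·Hz = (kg·m²·s⁻²·A⁻¹) · s⁻¹ = kg·m²·s⁻³·A⁻¹.
kg·m²·s⁻³·A⁻¹ is the base-SI form of the volt.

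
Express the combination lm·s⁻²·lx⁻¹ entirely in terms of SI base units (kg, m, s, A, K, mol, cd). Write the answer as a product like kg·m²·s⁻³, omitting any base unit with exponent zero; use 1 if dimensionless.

m²·s⁻²

lm = cd.
lx = m⁻²·cd.
So lx⁻¹ = m²·cd⁻¹.
Combining: lm·s⁻²·lx⁻¹ = cd · s⁻² · (m²·cd⁻¹) = m²·s⁻².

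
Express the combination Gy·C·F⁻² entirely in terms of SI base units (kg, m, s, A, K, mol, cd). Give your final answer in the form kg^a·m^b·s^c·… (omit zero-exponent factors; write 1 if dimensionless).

kg²·m⁶·s⁻⁹·A⁻³

Gy = J/kg (absorbed dose = energy per mass),
    = m²·s⁻².
C = A·s = s·A (charge = current × time).
F = C/V (capacitance = charge per voltage),
    = A·s/(kg·m²·s⁻³·A⁻¹) (substituting C and V),
    = kg⁻¹·m⁻²·s⁴·A².
So F⁻² = kg²·m⁴·s⁻⁸·A⁻⁴.
Combining: Gy·C·F⁻² = (m²·s⁻²) · (s·A) · (kg²·m⁴·s⁻⁸·A⁻⁴) = kg²·m⁶·s⁻⁹·A⁻³.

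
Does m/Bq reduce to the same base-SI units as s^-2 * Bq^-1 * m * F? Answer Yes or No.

No

Left side:
  Bq = 1/s = s⁻¹ (activity is decays per second).
  So Bq⁻¹ = s.
  Combining: m·Bq⁻¹ = m · s = m·s.
Right side:
  Bq = 1/s = s⁻¹ (activity is decays per second).
  So Bq⁻¹ = s.
  F = C/V (capacitance = charge per voltage),
      = A·s/(kg·m²·s⁻³·A⁻¹) (substituting C and V),
      = kg⁻¹·m⁻²·s⁴·A².
  Combining: s⁻²·Bq⁻¹·m·F = s⁻² · s · m · (kg⁻¹·m⁻²·s⁴·A²) = kg⁻¹·m⁻¹·s³·A².
Left is m·s; right is kg⁻¹·m⁻¹·s³·A² — different.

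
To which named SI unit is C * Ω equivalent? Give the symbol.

C = s·A.
Ω = kg·m²·s⁻³·A⁻².
Combining: C·Ω = (s·A) · (kg·m²·s⁻³·A⁻²) = kg·m²·s⁻²·A⁻¹.
kg·m²·s⁻²·A⁻¹ is the base-SI form of the weber.

Wb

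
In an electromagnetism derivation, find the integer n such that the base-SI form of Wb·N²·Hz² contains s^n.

-8

Wb = V·s (flux: a volt is a weber per second),
    = kg·m²·s⁻²·A⁻¹.
N = kg·m/s² = kg·m·s⁻² (force = mass × acceleration).
So N² = kg²·m²·s⁻⁴.
Hz = 1/s = s⁻¹ (frequency is cycles per second).
So Hz² = s⁻².
Combining: Wb·N²·Hz² = (kg·m²·s⁻²·A⁻¹) · (kg²·m²·s⁻⁴) · s⁻² = kg³·m⁴·s⁻⁸·A⁻¹.
The exponent of s is -8.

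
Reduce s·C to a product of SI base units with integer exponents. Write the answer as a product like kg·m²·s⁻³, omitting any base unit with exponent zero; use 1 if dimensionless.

C = A·s = s·A (charge = current × time).
Combining: s·C = s · (s·A) = s²·A.

s²·A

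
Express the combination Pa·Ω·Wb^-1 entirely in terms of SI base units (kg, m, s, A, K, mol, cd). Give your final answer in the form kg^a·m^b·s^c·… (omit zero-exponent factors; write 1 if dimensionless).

kg·m⁻¹·s⁻³·A⁻¹

Pa = N/m² (pressure = force per area),
    = kg·m⁻¹·s⁻².
Ω = V/A (resistance = voltage per current),
    = kg·m²·s⁻³·A⁻².
Wb = V·s (flux: a volt is a weber per second),
    = kg·m²·s⁻²·A⁻¹.
So Wb⁻¹ = kg⁻¹·m⁻²·s²·A.
Combining: Pa·Ω·Wb⁻¹ = (kg·m⁻¹·s⁻²) · (kg·m²·s⁻³·A⁻²) · (kg⁻¹·m⁻²·s²·A) = kg·m⁻¹·s⁻³·A⁻¹.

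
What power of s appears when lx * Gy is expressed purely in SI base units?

lx = lm/m² (illuminance = luminous flux per area),
    = m⁻²·cd.
Gy = J/kg (absorbed dose = energy per mass),
    = m²·s⁻².
Combining: lx·Gy = (m⁻²·cd) · (m²·s⁻²) = s⁻²·cd.
The exponent of s is -2.

-2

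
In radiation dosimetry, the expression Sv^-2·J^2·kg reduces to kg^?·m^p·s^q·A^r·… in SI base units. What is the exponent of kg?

Sv = J/kg (equivalent dose = energy per mass),
    = m²·s⁻².
So Sv⁻² = m⁻⁴·s⁴.
J = N·m (work = force × distance),
    = kg·m²·s⁻².
So J² = kg²·m⁴·s⁻⁴.
Combining: Sv⁻²·J²·kg = (m⁻⁴·s⁴) · (kg²·m⁴·s⁻⁴) · kg = kg³.
The exponent of kg is 3.

3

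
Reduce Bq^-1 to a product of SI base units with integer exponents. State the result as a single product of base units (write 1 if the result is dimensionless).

Bq = 1/s = s⁻¹ (activity is decays per second).
So Bq⁻¹ = s.

s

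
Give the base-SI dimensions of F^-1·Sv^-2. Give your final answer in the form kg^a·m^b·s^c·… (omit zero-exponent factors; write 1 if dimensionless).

kg·m⁻²·A⁻²

F = kg⁻¹·m⁻²·s⁴·A².
So F⁻¹ = kg·m²·s⁻⁴·A⁻².
Sv = m²·s⁻².
So Sv⁻² = m⁻⁴·s⁴.
Combining: F⁻¹·Sv⁻² = (kg·m²·s⁻⁴·A⁻²) · (m⁻⁴·s⁴) = kg·m⁻²·A⁻².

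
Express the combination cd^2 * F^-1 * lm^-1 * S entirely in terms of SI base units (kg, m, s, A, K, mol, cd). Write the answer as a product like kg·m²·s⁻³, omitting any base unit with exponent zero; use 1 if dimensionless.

s⁻¹·cd

F = C/V (capacitance = charge per voltage),
    = A·s/(kg·m²·s⁻³·A⁻¹) (substituting C and V),
    = kg⁻¹·m⁻²·s⁴·A².
So F⁻¹ = kg·m²·s⁻⁴·A⁻².
lm = cd·sr = cd (luminous flux; sr is dimensionless).
So lm⁻¹ = cd⁻¹.
S = 1/Ω (conductance is reciprocal resistance),
    = kg⁻¹·m⁻²·s³·A².
Combining: cd²·F⁻¹·lm⁻¹·S = cd² · (kg·m²·s⁻⁴·A⁻²) · cd⁻¹ · (kg⁻¹·m⁻²·s³·A²) = s⁻¹·cd.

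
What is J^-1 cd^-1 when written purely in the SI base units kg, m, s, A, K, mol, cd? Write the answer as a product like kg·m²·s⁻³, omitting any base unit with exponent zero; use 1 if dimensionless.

J = N·m (work = force × distance),
    = kg·m²·s⁻².
So J⁻¹ = kg⁻¹·m⁻²·s².
Combining: J⁻¹·cd⁻¹ = (kg⁻¹·m⁻²·s²) · cd⁻¹ = kg⁻¹·m⁻²·s²·cd⁻¹.

kg⁻¹·m⁻²·s²·cd⁻¹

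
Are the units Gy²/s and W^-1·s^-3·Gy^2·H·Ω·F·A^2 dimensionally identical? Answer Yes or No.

Left side:
  Gy = J/kg (absorbed dose = energy per mass),
      = m²·s⁻².
  So Gy² = m⁴·s⁻⁴.
  Combining: s⁻¹·Gy² = s⁻¹ · (m⁴·s⁻⁴) = m⁴·s⁻⁵.
Right side:
  W = J/s (power = energy per time),
      = kg·m²·s⁻³.
  So W⁻¹ = kg⁻¹·m⁻²·s³.
  Gy = J/kg (absorbed dose = energy per mass),
      = m²·s⁻².
  So Gy² = m⁴·s⁻⁴.
  H = Wb/A (inductance = flux per current),
      = kg·m²·s⁻²·A⁻².
  Ω = V/A (resistance = voltage per current),
      = kg·m²·s⁻³·A⁻².
  F = C/V (capacitance = charge per voltage),
      = A·s/(kg·m²·s⁻³·A⁻¹) (substituting C and V),
      = kg⁻¹·m⁻²·s⁴·A².
  Combining: W⁻¹·s⁻³·Gy²·H·Ω·F·A² = (kg⁻¹·m⁻²·s³) · s⁻³ · (m⁴·s⁻⁴) · (kg·m²·s⁻²·A⁻²) · (kg·m²·s⁻³·A⁻²) · (kg⁻¹·m⁻²·s⁴·A²) · A² = m⁴·s⁻⁵.
Both reduce to m⁴·s⁻⁵.

Yes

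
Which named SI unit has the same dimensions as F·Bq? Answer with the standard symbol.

F = C/V (capacitance = charge per voltage),
    = A·s/(kg·m²·s⁻³·A⁻¹) (substituting C and V),
    = kg⁻¹·m⁻²·s⁴·A².
Bq = 1/s = s⁻¹ (activity is decays per second).
Combining: F·Bq = (kg⁻¹·m⁻²·s⁴·A²) · s⁻¹ = kg⁻¹·m⁻²·s³·A².
kg⁻¹·m⁻²·s³·A² is the base-SI form of the siemens.

S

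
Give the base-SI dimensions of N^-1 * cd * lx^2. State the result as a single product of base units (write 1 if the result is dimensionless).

kg⁻¹·m⁻⁵·s²·cd³

N = kg·m·s⁻².
So N⁻¹ = kg⁻¹·m⁻¹·s².
lx = m⁻²·cd.
So lx² = m⁻⁴·cd².
Combining: N⁻¹·cd·lx² = (kg⁻¹·m⁻¹·s²) · cd · (m⁻⁴·cd²) = kg⁻¹·m⁻⁵·s²·cd³.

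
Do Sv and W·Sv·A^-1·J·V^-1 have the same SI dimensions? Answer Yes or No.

No

Left side:
  Sv = J/kg (equivalent dose = energy per mass),
      = m²·s⁻².
Right side:
  W = J/s (power = energy per time),
      = kg·m²·s⁻³.
  Sv = J/kg (equivalent dose = energy per mass),
      = m²·s⁻².
  J = N·m (work = force × distance),
      = kg·m²·s⁻².
  V = W/A (potential = power per current),
      = kg·m²·s⁻³·A⁻¹.
  So V⁻¹ = kg⁻¹·m⁻²·s³·A.
  Combining: W·Sv·A⁻¹·J·V⁻¹ = (kg·m²·s⁻³) · (m²·s⁻²) · A⁻¹ · (kg·m²·s⁻²) · (kg⁻¹·m⁻²·s³·A) = kg·m⁴·s⁻⁴.
Left is m²·s⁻²; right is kg·m⁴·s⁻⁴ — different.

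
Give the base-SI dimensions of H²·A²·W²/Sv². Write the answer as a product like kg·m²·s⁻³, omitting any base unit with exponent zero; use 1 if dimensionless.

kg⁴·m⁴·s⁻⁶·A⁻²

Sv = J/kg (equivalent dose = energy per mass),
    = m²·s⁻².
So Sv⁻² = m⁻⁴·s⁴.
H = Wb/A (inductance = flux per current),
    = kg·m²·s⁻²·A⁻².
So H² = kg²·m⁴·s⁻⁴·A⁻⁴.
W = J/s (power = energy per time),
    = kg·m²·s⁻³.
So W² = kg²·m⁴·s⁻⁶.
Combining: Sv⁻²·H²·A²·W² = (m⁻⁴·s⁴) · (kg²·m⁴·s⁻⁴·A⁻⁴) · A² · (kg²·m⁴·s⁻⁶) = kg⁴·m⁴·s⁻⁶·A⁻².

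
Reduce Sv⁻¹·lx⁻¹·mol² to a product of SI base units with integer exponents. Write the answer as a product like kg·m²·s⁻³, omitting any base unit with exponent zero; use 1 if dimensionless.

s²·mol²·cd⁻¹

Sv = J/kg (equivalent dose = energy per mass),
    = m²·s⁻².
So Sv⁻¹ = m⁻²·s².
lx = lm/m² (illuminance = luminous flux per area),
    = m⁻²·cd.
So lx⁻¹ = m²·cd⁻¹.
Combining: Sv⁻¹·lx⁻¹·mol² = (m⁻²·s²) · (m²·cd⁻¹) · mol² = s²·mol²·cd⁻¹.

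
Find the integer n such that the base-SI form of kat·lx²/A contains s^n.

-1

kat = s⁻¹·mol.
lx = m⁻²·cd.
So lx² = m⁻⁴·cd².
Combining: kat·A⁻¹·lx² = (s⁻¹·mol) · A⁻¹ · (m⁻⁴·cd²) = m⁻⁴·s⁻¹·A⁻¹·mol·cd².
The exponent of s is -1.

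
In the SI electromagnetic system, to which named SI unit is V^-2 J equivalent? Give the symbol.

F

V = kg·m²·s⁻³·A⁻¹.
So V⁻² = kg⁻²·m⁻⁴·s⁶·A².
J = kg·m²·s⁻².
Combining: V⁻²·J = (kg⁻²·m⁻⁴·s⁶·A²) · (kg·m²·s⁻²) = kg⁻¹·m⁻²·s⁴·A².
kg⁻¹·m⁻²·s⁴·A² is the base-SI form of the farad.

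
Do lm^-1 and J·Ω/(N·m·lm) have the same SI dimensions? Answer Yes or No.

Left side:
  lm = cd·sr = cd (luminous flux; sr is dimensionless).
  So lm⁻¹ = cd⁻¹.
Right side:
  J = kg·m²·s⁻².
  N = kg·m·s⁻².
  So N⁻¹ = kg⁻¹·m⁻¹·s².
  Ω = kg·m²·s⁻³·A⁻².
  lm = cd.
  So lm⁻¹ = cd⁻¹.
  Combining: J·N⁻¹·m⁻¹·Ω·lm⁻¹ = (kg·m²·s⁻²) · (kg⁻¹·m⁻¹·s²) · m⁻¹ · (kg·m²·s⁻³·A⁻²) · cd⁻¹ = kg·m²·s⁻³·A⁻²·cd⁻¹.
Left is cd⁻¹; right is kg·m²·s⁻³·A⁻²·cd⁻¹ — different.

No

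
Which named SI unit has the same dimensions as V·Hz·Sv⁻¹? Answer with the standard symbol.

V = kg·m²·s⁻³·A⁻¹.
Hz = s⁻¹.
Sv = m²·s⁻².
So Sv⁻¹ = m⁻²·s².
Combining: V·Hz·Sv⁻¹ = (kg·m²·s⁻³·A⁻¹) · s⁻¹ · (m⁻²·s²) = kg·s⁻²·A⁻¹.
kg·s⁻²·A⁻¹ is the base-SI form of the tesla.

T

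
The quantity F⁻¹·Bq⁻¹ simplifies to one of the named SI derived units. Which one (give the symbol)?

Ω

F = C/V (capacitance = charge per voltage),
    = A·s/(kg·m²·s⁻³·A⁻¹) (substituting C and V),
    = kg⁻¹·m⁻²·s⁴·A².
So F⁻¹ = kg·m²·s⁻⁴·A⁻².
Bq = 1/s = s⁻¹ (activity is decays per second).
So Bq⁻¹ = s.
Combining: F⁻¹·Bq⁻¹ = (kg·m²·s⁻⁴·A⁻²) · s = kg·m²·s⁻³·A⁻².
kg·m²·s⁻³·A⁻² is the base-SI form of the ohm.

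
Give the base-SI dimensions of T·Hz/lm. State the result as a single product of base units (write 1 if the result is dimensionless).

kg·s⁻³·A⁻¹·cd⁻¹

T = kg·s⁻²·A⁻¹.
Hz = s⁻¹.
lm = cd.
So lm⁻¹ = cd⁻¹.
Combining: T·Hz·lm⁻¹ = (kg·s⁻²·A⁻¹) · s⁻¹ · cd⁻¹ = kg·s⁻³·A⁻¹·cd⁻¹.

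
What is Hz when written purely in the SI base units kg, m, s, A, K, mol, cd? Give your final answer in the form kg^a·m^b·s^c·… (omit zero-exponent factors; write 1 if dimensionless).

s⁻¹

Hz = 1/s = s⁻¹ (frequency is cycles per second).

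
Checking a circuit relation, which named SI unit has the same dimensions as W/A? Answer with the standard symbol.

V

W = J/s (power = energy per time),
    = kg·m²·s⁻³.
Combining: A⁻¹·W = A⁻¹ · (kg·m²·s⁻³) = kg·m²·s⁻³·A⁻¹.
kg·m²·s⁻³·A⁻¹ is the base-SI form of the volt.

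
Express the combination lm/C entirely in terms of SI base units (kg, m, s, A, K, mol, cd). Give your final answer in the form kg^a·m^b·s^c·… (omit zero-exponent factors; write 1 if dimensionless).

C = s·A.
So C⁻¹ = s⁻¹·A⁻¹.
lm = cd.
Combining: C⁻¹·lm = (s⁻¹·A⁻¹) · cd = s⁻¹·A⁻¹·cd.

s⁻¹·A⁻¹·cd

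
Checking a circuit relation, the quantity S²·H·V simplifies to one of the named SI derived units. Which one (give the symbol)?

C

S = 1/Ω (conductance is reciprocal resistance),
    = kg⁻¹·m⁻²·s³·A².
So S² = kg⁻²·m⁻⁴·s⁶·A⁴.
H = Wb/A (inductance = flux per current),
    = kg·m²·s⁻²·A⁻².
V = W/A (potential = power per current),
    = kg·m²·s⁻³·A⁻¹.
Combining: S²·H·V = (kg⁻²·m⁻⁴·s⁶·A⁴) · (kg·m²·s⁻²·A⁻²) · (kg·m²·s⁻³·A⁻¹) = s·A.
s·A is the base-SI form of the coulomb.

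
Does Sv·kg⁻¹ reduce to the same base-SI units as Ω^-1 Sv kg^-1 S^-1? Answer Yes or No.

Yes

Left side:
  Sv = J/kg (equivalent dose = energy per mass),
      = m²·s⁻².
  Combining: Sv·kg⁻¹ = (m²·s⁻²) · kg⁻¹ = kg⁻¹·m²·s⁻².
Right side:
  Ω = kg·m²·s⁻³·A⁻².
  So Ω⁻¹ = kg⁻¹·m⁻²·s³·A².
  Sv = m²·s⁻².
  S = kg⁻¹·m⁻²·s³·A².
  So S⁻¹ = kg·m²·s⁻³·A⁻².
  Combining: Ω⁻¹·Sv·kg⁻¹·S⁻¹ = (kg⁻¹·m⁻²·s³·A²) · (m²·s⁻²) · kg⁻¹ · (kg·m²·s⁻³·A⁻²) = kg⁻¹·m²·s⁻².
Both reduce to kg⁻¹·m²·s⁻².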